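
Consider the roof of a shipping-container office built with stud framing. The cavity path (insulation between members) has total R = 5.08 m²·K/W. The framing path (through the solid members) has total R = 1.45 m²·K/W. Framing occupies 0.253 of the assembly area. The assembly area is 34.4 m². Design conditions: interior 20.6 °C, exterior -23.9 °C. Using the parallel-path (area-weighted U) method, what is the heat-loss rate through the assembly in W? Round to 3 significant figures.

492 W

U_eff = 0.747/5.08 + 0.253/1.45 = 0.147 + 0.1745 = 0.3215
R_eff = 1/U_eff = 3.11 m²·K/W
Q = 34.4 × (20.6 − (-23.9)) / 3.11 = 492.2 W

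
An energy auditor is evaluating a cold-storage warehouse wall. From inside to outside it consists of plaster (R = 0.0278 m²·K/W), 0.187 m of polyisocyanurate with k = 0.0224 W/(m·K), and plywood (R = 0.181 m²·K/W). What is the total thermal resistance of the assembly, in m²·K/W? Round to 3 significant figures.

8.56 m²·K/W

0.187/0.0224 = 8.348
R_total = 0.0278 + 8.348 + 0.181 = 8.557 m²·K/W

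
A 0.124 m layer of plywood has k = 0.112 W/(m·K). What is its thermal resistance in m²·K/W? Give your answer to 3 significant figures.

1.11 m²·K/W

R = L/k = 0.124/0.112 = 1.107 m²·K/W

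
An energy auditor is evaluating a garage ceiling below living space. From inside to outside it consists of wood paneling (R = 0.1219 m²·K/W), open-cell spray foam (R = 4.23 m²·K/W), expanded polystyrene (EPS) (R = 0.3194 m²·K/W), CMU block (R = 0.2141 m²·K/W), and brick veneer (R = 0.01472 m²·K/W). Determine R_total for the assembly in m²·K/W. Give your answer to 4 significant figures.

4.900 m²·K/W

R_total = 0.1219 + 4.23 + 0.3194 + 0.2141 + 0.01472 = 4.9001 m²·K/W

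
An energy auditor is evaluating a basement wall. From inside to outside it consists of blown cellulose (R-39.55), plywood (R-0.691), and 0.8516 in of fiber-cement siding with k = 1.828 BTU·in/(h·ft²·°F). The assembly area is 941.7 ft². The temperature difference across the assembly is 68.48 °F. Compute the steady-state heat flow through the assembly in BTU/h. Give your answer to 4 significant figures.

1584 BTU/h

0.8516/1.828 = 0.46586
R_total = 39.55 + 0.691 + 0.46586 = 40.707 ft²·°F·h/BTU
Q = A·ΔT/R = 941.7 × 68.48 / 40.707 = 1584.2 BTU/h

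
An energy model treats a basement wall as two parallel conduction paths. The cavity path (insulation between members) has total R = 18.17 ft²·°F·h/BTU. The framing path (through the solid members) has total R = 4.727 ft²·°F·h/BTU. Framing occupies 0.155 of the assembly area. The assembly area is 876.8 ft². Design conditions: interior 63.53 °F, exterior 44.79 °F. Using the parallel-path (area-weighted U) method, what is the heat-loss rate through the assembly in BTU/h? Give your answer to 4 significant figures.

U_eff = 0.845/18.17 + 0.155/4.727 = 0.046505 + 0.03279 = 0.079296
R_eff = 1/U_eff = 12.611 ft²·°F·h/BTU
Q = 876.8 × (63.53 − 44.79) / 12.611 = 1302.9 BTU/h

1303 BTU/h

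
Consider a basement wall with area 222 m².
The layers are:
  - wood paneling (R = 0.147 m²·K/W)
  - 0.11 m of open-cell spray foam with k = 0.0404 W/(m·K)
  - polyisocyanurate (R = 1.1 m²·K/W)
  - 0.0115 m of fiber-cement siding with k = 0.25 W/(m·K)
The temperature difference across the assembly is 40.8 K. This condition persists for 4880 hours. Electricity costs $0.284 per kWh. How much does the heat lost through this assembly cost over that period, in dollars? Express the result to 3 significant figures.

3130 dollars

0.11/0.0404 = 2.723
0.0115/0.25 = 0.046
R_total = 0.147 + 2.723 + 1.1 + 0.046 = 4.016 m²·K/W
Q = 222 × 40.8 / 4.016 = 2256 W
E = 2256 W × 4880 h / 1000 = 11010 kWh
Cost = 11010 × 0.284 = $3126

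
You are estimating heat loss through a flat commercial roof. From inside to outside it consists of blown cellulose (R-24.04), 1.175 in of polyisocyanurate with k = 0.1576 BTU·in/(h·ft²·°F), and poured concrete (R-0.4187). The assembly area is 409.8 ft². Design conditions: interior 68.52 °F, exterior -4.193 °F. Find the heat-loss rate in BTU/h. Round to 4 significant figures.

933.7 BTU/h

1.175/0.1576 = 7.4556
R_total = 24.04 + 7.4556 + 0.4187 = 31.914 ft²·°F·h/BTU
Q = A·ΔT/R = 409.8 × (68.52 − (-4.193)) / 31.914 = 933.68 BTU/h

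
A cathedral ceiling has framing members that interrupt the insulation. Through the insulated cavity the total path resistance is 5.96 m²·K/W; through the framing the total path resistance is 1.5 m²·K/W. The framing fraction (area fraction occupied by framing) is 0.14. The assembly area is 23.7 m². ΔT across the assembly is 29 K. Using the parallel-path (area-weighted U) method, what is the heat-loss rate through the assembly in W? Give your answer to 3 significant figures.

U_eff = 0.86/5.96 + 0.14/1.5 = 0.1443 + 0.09333 = 0.2376
R_eff = 1/U_eff = 4.208 m²·K/W
Q = 23.7 × 29 / 4.208 = 163.3 W

163 W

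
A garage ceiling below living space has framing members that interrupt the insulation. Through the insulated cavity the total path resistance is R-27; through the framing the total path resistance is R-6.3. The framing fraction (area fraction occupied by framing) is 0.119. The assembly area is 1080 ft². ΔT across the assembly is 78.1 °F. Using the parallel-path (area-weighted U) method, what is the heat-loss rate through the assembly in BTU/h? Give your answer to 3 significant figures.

4350 BTU/h

U_eff = 0.881/27 + 0.119/6.3 = 0.03263 + 0.01889 = 0.05152
R_eff = 1/U_eff = 19.41 ft²·°F·h/BTU
Q = 1080 × 78.1 / 19.41 = 4345 BTU/h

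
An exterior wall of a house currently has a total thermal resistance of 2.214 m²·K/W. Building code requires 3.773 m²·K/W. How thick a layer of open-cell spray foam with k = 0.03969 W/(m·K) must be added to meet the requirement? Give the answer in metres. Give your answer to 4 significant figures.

ΔR = 3.773 − 2.214 = 1.559 m²·K/W
L = ΔR × k = 1.559 × 0.03969 = 0.061877 m

0.06188 m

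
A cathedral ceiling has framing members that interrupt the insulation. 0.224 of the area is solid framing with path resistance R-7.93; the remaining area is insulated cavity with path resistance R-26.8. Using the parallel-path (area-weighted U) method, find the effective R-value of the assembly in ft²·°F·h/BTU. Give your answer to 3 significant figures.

U_eff = 0.776/26.8 + 0.224/7.93 = 0.02896 + 0.02825 = 0.0572
R_eff = 1/U_eff = 17.48 ft²·°F·h/BTU

17.5 ft²·°F·h/BTU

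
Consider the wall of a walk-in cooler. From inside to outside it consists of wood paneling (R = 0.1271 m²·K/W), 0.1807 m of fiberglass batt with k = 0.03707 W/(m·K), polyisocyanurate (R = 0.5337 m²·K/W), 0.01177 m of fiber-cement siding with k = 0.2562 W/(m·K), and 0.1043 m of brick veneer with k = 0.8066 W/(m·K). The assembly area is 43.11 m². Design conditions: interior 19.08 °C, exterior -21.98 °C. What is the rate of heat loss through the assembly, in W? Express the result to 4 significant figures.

0.1807/0.03707 = 4.8746
0.01177/0.2562 = 0.045941
0.1043/0.8066 = 0.12931
R_total = 0.1271 + 4.8746 + 0.5337 + 0.045941 + 0.12931 = 5.7106 m²·K/W
Q = A·ΔT/R = 43.11 × (19.08 − (-21.98)) / 5.7106 = 309.97 W

310.0 W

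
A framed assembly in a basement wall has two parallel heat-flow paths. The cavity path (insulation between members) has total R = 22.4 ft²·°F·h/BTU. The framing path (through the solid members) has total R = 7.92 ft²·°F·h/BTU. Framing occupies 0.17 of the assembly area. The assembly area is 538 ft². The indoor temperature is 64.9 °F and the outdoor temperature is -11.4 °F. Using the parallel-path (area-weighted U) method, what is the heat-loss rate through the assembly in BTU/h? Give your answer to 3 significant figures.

2400 BTU/h

U_eff = 0.83/22.4 + 0.17/7.92 = 0.03705 + 0.02146 = 0.05852
R_eff = 1/U_eff = 17.09 ft²·°F·h/BTU
Q = 538 × (64.9 − (-11.4)) / 17.09 = 2402 BTU/h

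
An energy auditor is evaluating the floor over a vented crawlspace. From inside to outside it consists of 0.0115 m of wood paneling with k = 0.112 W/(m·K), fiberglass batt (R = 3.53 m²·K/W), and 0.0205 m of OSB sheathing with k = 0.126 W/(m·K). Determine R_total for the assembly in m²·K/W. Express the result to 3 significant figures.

0.0115/0.112 = 0.1027
0.0205/0.126 = 0.1627
R_total = 0.1027 + 3.53 + 0.1627 = 3.795 m²·K/W

3.80 m²·K/W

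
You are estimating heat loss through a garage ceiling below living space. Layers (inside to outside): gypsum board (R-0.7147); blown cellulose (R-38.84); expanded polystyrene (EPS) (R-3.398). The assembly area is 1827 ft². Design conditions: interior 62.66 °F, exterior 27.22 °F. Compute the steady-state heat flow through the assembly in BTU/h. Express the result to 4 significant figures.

R_total = 0.7147 + 38.84 + 3.398 = 42.953 ft²·°F·h/BTU
Q = A·ΔT/R = 1827 × (62.66 − 27.22) / 42.953 = 1507.4 BTU/h

1507 BTU/h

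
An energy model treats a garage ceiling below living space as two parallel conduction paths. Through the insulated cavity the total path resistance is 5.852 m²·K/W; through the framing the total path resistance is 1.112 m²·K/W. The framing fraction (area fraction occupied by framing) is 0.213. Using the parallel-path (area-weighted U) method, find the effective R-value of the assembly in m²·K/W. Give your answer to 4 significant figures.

3.067 m²·K/W

U_eff = 0.787/5.852 + 0.213/1.112 = 0.13448 + 0.19155 = 0.32603
R_eff = 1/U_eff = 3.0672 m²·K/W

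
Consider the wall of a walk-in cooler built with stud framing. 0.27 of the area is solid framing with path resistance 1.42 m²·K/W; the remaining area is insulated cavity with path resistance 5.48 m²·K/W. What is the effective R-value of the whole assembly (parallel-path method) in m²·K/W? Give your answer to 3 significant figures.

3.09 m²·K/W

U_eff = 0.73/5.48 + 0.27/1.42 = 0.1332 + 0.1901 = 0.3234
R_eff = 1/U_eff = 3.093 m²·K/W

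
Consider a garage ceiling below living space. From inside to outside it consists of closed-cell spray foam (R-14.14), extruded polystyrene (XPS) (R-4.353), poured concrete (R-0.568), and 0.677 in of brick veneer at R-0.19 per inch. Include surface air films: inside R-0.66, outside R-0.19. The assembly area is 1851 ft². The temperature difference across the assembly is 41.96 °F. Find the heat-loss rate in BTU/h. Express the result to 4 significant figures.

3876 BTU/h

0.677 × 0.19 = 0.12863
R_total = 0.66 + 14.14 + 4.353 + 0.568 + 0.12863 + 0.19 = 20.04 ft²·°F·h/BTU
Q = A·ΔT/R = 1851 × 41.96 / 20.04 = 3875.7 BTU/h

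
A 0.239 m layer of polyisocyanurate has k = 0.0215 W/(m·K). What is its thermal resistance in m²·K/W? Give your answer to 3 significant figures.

11.1 m²·K/W

R = L/k = 0.239/0.0215 = 11.12 m²·K/W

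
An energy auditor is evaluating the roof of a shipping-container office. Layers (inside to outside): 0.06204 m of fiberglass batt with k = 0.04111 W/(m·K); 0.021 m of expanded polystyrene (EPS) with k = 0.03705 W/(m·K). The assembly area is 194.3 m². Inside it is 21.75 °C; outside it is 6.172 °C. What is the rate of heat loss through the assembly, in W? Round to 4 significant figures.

1458 W

0.06204/0.04111 = 1.5091
0.021/0.03705 = 0.5668
R_total = 1.5091 + 0.5668 = 2.0759 m²·K/W
Q = A·ΔT/R = 194.3 × (21.75 − 6.172) / 2.0759 = 1458.1 W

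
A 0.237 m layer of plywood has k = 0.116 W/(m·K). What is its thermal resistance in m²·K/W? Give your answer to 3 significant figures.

2.04 m²·K/W

R = L/k = 0.237/0.116 = 2.043 m²·K/W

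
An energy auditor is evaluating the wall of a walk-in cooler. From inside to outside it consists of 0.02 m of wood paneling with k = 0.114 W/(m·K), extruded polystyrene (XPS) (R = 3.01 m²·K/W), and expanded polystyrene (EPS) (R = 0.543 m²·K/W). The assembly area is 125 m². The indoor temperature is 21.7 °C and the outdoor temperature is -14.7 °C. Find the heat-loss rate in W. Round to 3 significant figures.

1220 W

0.02/0.114 = 0.1754
R_total = 0.1754 + 3.01 + 0.543 = 3.728 m²·K/W
Q = A·ΔT/R = 125 × (21.7 − (-14.7)) / 3.728 = 1220 W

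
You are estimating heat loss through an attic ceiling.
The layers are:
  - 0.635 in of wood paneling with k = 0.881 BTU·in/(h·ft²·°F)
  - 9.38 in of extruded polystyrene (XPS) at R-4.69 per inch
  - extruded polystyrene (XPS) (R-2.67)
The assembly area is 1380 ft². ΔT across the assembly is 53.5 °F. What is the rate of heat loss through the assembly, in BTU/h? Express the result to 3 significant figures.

0.635/0.881 = 0.7208
9.38 × 4.69 = 43.99
R_total = 0.7208 + 43.99 + 2.67 = 47.38 ft²·°F·h/BTU
Q = A·ΔT/R = 1380 × 53.5 / 47.38 = 1558 BTU/h

1560 BTU/h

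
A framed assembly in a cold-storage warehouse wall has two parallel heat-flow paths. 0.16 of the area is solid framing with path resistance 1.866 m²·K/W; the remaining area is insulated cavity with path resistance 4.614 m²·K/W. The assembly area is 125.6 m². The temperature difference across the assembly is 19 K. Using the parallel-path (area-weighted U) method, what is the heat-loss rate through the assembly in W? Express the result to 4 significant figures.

639.1 W

U_eff = 0.84/4.614 + 0.16/1.866 = 0.18205 + 0.085745 = 0.2678
R_eff = 1/U_eff = 3.7341 m²·K/W
Q = 125.6 × 19 / 3.7341 = 639.08 W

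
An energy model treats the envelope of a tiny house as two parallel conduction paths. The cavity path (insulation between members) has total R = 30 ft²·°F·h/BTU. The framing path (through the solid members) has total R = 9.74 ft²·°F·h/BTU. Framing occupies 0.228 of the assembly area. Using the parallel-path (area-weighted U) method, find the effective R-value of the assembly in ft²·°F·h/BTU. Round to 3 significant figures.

U_eff = 0.772/30 + 0.228/9.74 = 0.02573 + 0.02341 = 0.04914
R_eff = 1/U_eff = 20.35 ft²·°F·h/BTU

20.3 ft²·°F·h/BTU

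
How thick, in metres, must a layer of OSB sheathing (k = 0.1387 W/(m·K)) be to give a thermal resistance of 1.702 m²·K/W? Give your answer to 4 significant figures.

L = R·k = 1.702 × 0.1387 = 0.23607 m

0.2361 m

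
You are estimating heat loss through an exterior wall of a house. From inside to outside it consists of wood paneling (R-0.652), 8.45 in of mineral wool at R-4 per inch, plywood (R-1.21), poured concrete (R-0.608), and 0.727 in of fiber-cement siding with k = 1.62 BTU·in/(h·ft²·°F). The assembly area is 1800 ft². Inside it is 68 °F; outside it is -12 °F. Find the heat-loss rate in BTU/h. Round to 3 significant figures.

8.45 × 4 = 33.8
0.727/1.62 = 0.4488
R_total = 0.652 + 33.8 + 1.21 + 0.608 + 0.4488 = 36.72 ft²·°F·h/BTU
Q = A·ΔT/R = 1800 × (68 − (-12)) / 36.72 = 3922 BTU/h

3920 BTU/h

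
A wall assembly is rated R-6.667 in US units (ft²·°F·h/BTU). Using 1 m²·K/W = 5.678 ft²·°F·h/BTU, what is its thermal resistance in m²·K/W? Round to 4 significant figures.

R_SI = 6.667/5.678 = 1.1742

1.174 m²·K/W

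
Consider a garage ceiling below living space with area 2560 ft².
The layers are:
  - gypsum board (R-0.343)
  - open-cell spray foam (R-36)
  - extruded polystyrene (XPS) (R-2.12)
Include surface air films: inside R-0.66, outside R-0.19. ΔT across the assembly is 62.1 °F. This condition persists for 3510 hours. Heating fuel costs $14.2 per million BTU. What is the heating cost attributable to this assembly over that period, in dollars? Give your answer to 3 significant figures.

202 dollars

R_total = 0.66 + 0.343 + 36 + 2.12 + 0.19 = 39.31 ft²·°F·h/BTU
Q = 2560 × 62.1 / 39.31 = 4044 BTU/h
E = 4044 × 3510 = 14190000 BTU
Cost = 14190000/10⁶ × 14.2 = $201.6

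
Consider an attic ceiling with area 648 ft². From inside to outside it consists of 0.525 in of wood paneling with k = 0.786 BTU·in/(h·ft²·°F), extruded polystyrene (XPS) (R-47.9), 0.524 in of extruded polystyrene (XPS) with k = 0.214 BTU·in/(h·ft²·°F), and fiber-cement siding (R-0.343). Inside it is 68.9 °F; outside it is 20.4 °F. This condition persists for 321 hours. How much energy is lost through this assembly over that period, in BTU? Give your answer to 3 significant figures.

196000 BTU

0.525/0.786 = 0.6679
0.524/0.214 = 2.449
R_total = 0.6679 + 47.9 + 2.449 + 0.343 = 51.36 ft²·°F·h/BTU
Q = 648 × (68.9 − 20.4) / 51.36 = 611.9 BTU/h
E = 611.9 × 321 = 196400 BTU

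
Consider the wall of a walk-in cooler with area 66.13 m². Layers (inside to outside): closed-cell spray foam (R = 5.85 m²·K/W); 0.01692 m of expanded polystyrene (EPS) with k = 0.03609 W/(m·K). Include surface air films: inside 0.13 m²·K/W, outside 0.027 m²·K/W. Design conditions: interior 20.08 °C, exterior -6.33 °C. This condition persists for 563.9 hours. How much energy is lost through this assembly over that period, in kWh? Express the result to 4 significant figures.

0.01692/0.03609 = 0.46883
R_total = 0.13 + 5.85 + 0.46883 + 0.027 = 6.4758 m²·K/W
Q = 66.13 × (20.08 − (-6.33)) / 6.4758 = 269.69 W
E = 269.69 W × 563.9 h / 1000 = 152.08 kWh

152.1 kWh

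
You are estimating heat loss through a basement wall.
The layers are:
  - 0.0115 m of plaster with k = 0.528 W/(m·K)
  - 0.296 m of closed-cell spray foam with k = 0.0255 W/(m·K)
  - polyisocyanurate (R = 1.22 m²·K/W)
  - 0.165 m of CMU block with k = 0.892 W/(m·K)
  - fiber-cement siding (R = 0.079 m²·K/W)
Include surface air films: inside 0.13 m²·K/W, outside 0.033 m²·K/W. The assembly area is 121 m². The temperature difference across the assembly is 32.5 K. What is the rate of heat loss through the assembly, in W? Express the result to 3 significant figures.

296 W

0.0115/0.528 = 0.02178
0.296/0.0255 = 11.61
0.165/0.892 = 0.185
R_total = 0.13 + 0.02178 + 11.61 + 1.22 + 0.185 + 0.079 + 0.033 = 13.28 m²·K/W
Q = A·ΔT/R = 121 × 32.5 / 13.28 = 296.2 W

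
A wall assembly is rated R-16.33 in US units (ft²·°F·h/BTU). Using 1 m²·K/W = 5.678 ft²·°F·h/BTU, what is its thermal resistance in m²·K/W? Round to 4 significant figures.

2.876 m²·K/W

R_SI = 16.33/5.678 = 2.876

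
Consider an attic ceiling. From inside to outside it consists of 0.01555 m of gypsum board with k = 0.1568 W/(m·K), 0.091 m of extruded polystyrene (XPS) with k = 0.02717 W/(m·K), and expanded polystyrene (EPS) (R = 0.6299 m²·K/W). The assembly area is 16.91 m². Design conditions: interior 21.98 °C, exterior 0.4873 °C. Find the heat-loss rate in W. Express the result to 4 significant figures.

89.11 W

0.01555/0.1568 = 0.099171
0.091/0.02717 = 3.3493
R_total = 0.099171 + 3.3493 + 0.6299 = 4.0784 m²·K/W
Q = A·ΔT/R = 16.91 × (21.98 − 0.4873) / 4.0784 = 89.115 W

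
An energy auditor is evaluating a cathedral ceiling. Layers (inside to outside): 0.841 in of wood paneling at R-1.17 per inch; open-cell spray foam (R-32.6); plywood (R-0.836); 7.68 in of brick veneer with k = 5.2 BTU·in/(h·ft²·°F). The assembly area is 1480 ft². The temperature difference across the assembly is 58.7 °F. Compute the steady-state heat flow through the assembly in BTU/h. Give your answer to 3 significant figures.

2420 BTU/h

0.841 × 1.17 = 0.984
7.68/5.2 = 1.477
R_total = 0.984 + 32.6 + 0.836 + 1.477 = 35.9 ft²·°F·h/BTU
Q = A·ΔT/R = 1480 × 58.7 / 35.9 = 2420 BTU/h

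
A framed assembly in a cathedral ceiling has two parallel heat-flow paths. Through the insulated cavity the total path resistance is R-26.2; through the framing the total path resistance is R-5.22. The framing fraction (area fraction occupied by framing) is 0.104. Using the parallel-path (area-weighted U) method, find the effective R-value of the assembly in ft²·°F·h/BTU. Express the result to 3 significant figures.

18.5 ft²·°F·h/BTU

U_eff = 0.896/26.2 + 0.104/5.22 = 0.0342 + 0.01992 = 0.05412
R_eff = 1/U_eff = 18.48 ft²·°F·h/BTU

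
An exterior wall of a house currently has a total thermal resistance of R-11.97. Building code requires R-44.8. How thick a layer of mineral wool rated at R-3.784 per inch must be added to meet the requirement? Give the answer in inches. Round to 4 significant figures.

8.676 in

ΔR = 44.8 − 11.97 = 32.83 ft²·°F·h/BTU
L = ΔR / (R/in) = 32.83/3.784 = 8.676 in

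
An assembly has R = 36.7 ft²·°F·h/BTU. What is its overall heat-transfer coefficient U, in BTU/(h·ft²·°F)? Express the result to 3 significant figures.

0.0272 BTU/(h·ft²·°F)

U = 1/R = 1/36.7 = 0.02725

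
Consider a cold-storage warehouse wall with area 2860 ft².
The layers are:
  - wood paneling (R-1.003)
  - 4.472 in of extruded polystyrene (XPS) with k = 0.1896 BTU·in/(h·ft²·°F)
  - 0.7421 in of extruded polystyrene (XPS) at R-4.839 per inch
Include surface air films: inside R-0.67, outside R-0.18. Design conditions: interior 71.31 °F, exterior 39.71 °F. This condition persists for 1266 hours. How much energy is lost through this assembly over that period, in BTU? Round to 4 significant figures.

3941000 BTU

4.472/0.1896 = 23.586
0.7421 × 4.839 = 3.591
R_total = 0.67 + 1.003 + 23.586 + 3.591 + 0.18 = 29.031 ft²·°F·h/BTU
Q = 2860 × (71.31 − 39.71) / 29.031 = 3113.1 BTU/h
E = 3113.1 × 1266 = 3941200 BTU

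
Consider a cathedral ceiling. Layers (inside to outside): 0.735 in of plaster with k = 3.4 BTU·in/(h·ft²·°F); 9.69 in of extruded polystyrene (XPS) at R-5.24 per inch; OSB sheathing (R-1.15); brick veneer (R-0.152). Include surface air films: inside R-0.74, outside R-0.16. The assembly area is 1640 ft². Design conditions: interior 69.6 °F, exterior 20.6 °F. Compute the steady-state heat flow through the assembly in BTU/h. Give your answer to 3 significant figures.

1510 BTU/h

0.735/3.4 = 0.2162
9.69 × 5.24 = 50.78
R_total = 0.74 + 0.2162 + 50.78 + 1.15 + 0.152 + 0.16 = 53.19 ft²·°F·h/BTU
Q = A·ΔT/R = 1640 × (69.6 − 20.6) / 53.19 = 1511 BTU/h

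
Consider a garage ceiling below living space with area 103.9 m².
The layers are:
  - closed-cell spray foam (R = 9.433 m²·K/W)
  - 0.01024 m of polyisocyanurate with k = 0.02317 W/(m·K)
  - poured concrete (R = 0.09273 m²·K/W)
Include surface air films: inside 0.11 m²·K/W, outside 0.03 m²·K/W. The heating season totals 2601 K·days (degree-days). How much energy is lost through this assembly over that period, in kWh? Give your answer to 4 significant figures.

641.7 kWh

0.01024/0.02317 = 0.44195
R_total = 0.11 + 9.433 + 0.44195 + 0.09273 + 0.03 = 10.108 m²·K/W
E = A × HDD × 24 / R / 1000 = 103.9 × 2601 × 24 / 10.108 / 1000 = 641.68 kWh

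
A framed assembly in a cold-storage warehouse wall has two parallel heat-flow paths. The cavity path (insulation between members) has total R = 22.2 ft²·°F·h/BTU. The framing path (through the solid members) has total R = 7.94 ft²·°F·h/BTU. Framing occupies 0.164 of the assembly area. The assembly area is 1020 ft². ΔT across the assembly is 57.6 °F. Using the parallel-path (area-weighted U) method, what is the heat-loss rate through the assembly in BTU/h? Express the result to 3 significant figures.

U_eff = 0.836/22.2 + 0.164/7.94 = 0.03766 + 0.02065 = 0.05831
R_eff = 1/U_eff = 17.15 ft²·°F·h/BTU
Q = 1020 × 57.6 / 17.15 = 3426 BTU/h

3430 BTU/h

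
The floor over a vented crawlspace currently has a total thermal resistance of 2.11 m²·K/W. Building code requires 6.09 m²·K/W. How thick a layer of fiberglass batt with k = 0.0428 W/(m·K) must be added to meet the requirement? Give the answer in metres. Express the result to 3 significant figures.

0.170 m

ΔR = 6.09 − 2.11 = 3.98 m²·K/W
L = ΔR × k = 3.98 × 0.0428 = 0.1703 m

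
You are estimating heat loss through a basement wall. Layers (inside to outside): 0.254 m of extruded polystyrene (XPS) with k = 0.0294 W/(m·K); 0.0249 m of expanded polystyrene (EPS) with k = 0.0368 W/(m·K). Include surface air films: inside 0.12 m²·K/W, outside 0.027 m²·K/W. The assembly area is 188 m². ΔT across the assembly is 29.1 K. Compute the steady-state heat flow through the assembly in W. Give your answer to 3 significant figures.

578 W

0.254/0.0294 = 8.639
0.0249/0.0368 = 0.6766
R_total = 0.12 + 8.639 + 0.6766 + 0.027 = 9.463 m²·K/W
Q = A·ΔT/R = 188 × 29.1 / 9.463 = 578.1 W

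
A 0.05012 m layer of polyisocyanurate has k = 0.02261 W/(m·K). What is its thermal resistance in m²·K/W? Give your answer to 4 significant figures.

R = L/k = 0.05012/0.02261 = 2.2167 m²·K/W

2.217 m²·K/W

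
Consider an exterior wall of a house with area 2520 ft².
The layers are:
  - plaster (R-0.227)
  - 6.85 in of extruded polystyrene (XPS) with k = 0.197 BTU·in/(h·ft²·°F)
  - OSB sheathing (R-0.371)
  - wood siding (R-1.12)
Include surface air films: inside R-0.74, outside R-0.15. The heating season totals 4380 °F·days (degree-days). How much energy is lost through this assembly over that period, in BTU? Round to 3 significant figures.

6.85/0.197 = 34.77
R_total = 0.74 + 0.227 + 34.77 + 0.371 + 1.12 + 0.15 = 37.38 ft²·°F·h/BTU
E = A × HDD × 24 / R = 2520 × 4380 × 24 / 37.38 = 7087000 BTU

7090000 BTU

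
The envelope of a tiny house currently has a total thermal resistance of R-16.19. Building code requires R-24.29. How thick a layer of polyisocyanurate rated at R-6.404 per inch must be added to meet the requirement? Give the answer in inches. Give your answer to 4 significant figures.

ΔR = 24.29 − 16.19 = 8.1 ft²·°F·h/BTU
L = ΔR / (R/in) = 8.1/6.404 = 1.2648 in

1.265 in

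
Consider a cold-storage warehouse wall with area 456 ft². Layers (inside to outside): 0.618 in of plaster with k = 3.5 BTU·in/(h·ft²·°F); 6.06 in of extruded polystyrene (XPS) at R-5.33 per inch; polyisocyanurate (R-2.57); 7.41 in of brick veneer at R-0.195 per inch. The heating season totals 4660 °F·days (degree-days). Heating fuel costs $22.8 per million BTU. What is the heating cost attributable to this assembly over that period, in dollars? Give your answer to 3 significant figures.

31.9 dollars

0.618/3.5 = 0.1766
6.06 × 5.33 = 32.3
7.41 × 0.195 = 1.445
R_total = 0.1766 + 32.3 + 2.57 + 1.445 = 36.49 ft²·°F·h/BTU
E = A × HDD × 24 / R = 456 × 4660 × 24 / 36.49 = 1398000 BTU
Cost = 1398000/10⁶ × 22.8 = $31.86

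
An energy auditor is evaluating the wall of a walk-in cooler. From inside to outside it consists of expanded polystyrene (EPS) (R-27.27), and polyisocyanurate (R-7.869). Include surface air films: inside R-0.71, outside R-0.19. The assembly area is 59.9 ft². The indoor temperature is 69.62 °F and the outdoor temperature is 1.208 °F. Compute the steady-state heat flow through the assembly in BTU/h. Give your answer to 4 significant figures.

R_total = 0.71 + 27.27 + 7.869 + 0.19 = 36.039 ft²·°F·h/BTU
Q = A·ΔT/R = 59.9 × (69.62 − 1.208) / 36.039 = 113.71 BTU/h

113.7 BTU/h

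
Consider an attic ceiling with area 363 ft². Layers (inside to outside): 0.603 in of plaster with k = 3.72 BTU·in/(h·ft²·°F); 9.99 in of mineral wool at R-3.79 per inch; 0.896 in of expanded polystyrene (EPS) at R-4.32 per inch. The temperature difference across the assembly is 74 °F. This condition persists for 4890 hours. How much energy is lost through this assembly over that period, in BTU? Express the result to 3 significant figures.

0.603/3.72 = 0.1621
9.99 × 3.79 = 37.86
0.896 × 4.32 = 3.871
R_total = 0.1621 + 37.86 + 3.871 = 41.89 ft²·°F·h/BTU
Q = 363 × 74 / 41.89 = 641.2 BTU/h
E = 641.2 × 4890 = 3135000 BTU

3140000 BTU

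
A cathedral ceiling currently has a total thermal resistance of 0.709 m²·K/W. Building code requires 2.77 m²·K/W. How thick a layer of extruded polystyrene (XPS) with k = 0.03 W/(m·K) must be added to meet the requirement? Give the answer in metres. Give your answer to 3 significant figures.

0.0618 m

ΔR = 2.77 − 0.709 = 2.061 m²·K/W
L = ΔR × k = 2.061 × 0.03 = 0.06183 m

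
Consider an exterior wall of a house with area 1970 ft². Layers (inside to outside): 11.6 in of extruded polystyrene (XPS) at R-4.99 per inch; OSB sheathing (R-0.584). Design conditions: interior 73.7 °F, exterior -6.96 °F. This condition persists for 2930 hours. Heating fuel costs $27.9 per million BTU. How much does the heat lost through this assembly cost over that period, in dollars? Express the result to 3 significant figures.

222 dollars

11.6 × 4.99 = 57.88
R_total = 57.88 + 0.584 = 58.47 ft²·°F·h/BTU
Q = 1970 × (73.7 − (-6.96)) / 58.47 = 2718 BTU/h
E = 2718 × 2930 = 7963000 BTU
Cost = 7963000/10⁶ × 27.9 = $222.2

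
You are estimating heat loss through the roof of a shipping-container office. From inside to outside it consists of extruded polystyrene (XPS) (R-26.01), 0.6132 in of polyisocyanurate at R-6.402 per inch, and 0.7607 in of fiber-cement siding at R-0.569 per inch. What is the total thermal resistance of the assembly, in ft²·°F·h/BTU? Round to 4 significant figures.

30.37 ft²·°F·h/BTU

0.6132 × 6.402 = 3.9257
0.7607 × 0.569 = 0.43284
R_total = 26.01 + 3.9257 + 0.43284 = 30.369 ft²·°F·h/BTU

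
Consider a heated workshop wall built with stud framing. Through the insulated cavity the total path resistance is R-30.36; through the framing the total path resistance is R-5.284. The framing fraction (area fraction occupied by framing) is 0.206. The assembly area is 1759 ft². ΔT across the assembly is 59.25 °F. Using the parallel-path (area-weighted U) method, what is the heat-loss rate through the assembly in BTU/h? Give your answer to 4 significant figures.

U_eff = 0.794/30.36 + 0.206/5.284 = 0.026153 + 0.038986 = 0.065138
R_eff = 1/U_eff = 15.352 ft²·°F·h/BTU
Q = 1759 × 59.25 / 15.352 = 6788.8 BTU/h

6789 BTU/h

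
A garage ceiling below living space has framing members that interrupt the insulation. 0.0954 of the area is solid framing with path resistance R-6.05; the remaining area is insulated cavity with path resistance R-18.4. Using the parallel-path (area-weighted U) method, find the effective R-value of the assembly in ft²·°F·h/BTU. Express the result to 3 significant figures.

15.4 ft²·°F·h/BTU

U_eff = 0.9046/18.4 + 0.0954/6.05 = 0.04916 + 0.01577 = 0.06493
R_eff = 1/U_eff = 15.4 ft²·°F·h/BTU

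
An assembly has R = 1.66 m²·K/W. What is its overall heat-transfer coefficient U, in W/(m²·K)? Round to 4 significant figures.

0.6024 W/(m²·K)

U = 1/R = 1/1.66 = 0.60241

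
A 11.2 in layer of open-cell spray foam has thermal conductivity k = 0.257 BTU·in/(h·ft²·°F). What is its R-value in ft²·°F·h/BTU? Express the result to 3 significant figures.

43.6 ft²·°F·h/BTU

R = L/k = 11.2/0.257 = 43.58 ft²·°F·h/BTU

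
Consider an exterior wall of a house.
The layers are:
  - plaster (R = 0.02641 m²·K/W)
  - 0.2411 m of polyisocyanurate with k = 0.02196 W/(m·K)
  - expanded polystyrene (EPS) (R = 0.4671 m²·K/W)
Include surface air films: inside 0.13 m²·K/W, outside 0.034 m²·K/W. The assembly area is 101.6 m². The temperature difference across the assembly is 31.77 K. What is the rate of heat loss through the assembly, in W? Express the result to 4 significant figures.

0.2411/0.02196 = 10.979
R_total = 0.13 + 0.02641 + 10.979 + 0.4671 + 0.034 = 11.637 m²·K/W
Q = A·ΔT/R = 101.6 × 31.77 / 11.637 = 277.39 W

277.4 W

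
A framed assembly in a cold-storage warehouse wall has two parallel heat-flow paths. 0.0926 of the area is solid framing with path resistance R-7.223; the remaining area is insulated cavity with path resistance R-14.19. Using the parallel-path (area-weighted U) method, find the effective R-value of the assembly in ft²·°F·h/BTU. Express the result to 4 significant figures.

U_eff = 0.9074/14.19 + 0.0926/7.223 = 0.063946 + 0.01282 = 0.076767
R_eff = 1/U_eff = 13.026 ft²·°F·h/BTU

13.03 ft²·°F·h/BTU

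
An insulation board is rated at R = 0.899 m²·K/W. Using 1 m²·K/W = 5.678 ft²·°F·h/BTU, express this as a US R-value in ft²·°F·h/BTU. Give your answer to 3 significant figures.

R_US = 0.899 × 5.678 = 5.105

5.10 ft²·°F·h/BTU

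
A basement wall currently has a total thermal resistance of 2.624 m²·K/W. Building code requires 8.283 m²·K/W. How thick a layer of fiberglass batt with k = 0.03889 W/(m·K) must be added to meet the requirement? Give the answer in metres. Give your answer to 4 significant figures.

ΔR = 8.283 − 2.624 = 5.659 m²·K/W
L = ΔR × k = 5.659 × 0.03889 = 0.22008 m

0.2201 m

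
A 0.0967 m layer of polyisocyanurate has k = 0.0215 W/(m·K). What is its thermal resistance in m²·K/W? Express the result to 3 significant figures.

R = L/k = 0.0967/0.0215 = 4.498 m²·K/W

4.50 m²·K/W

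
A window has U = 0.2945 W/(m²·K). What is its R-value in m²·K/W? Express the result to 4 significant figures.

3.396 m²·K/W

R = 1/U = 1/0.2945 = 3.3956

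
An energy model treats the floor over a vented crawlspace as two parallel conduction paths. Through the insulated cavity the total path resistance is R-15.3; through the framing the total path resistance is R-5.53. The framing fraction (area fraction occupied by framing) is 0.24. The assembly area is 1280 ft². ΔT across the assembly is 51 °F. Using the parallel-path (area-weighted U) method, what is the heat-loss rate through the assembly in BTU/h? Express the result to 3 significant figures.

6080 BTU/h

U_eff = 0.76/15.3 + 0.24/5.53 = 0.04967 + 0.0434 = 0.09307
R_eff = 1/U_eff = 10.74 ft²·°F·h/BTU
Q = 1280 × 51 / 10.74 = 6076 BTU/h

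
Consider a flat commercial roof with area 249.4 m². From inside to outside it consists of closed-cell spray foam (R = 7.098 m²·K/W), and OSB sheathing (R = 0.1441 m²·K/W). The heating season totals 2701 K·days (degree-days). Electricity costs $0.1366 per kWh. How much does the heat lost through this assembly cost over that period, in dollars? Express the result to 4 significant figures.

R_total = 7.098 + 0.1441 = 7.2421 m²·K/W
E = A × HDD × 24 / R / 1000 = 249.4 × 2701 × 24 / 7.2421 / 1000 = 2232.4 kWh
Cost = 2232.4 × 0.1366 = $304.94

304.9 dollars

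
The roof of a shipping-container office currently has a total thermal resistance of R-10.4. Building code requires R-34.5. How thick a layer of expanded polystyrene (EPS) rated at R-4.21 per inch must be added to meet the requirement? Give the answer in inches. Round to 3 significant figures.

ΔR = 34.5 − 10.4 = 24.1 ft²·°F·h/BTU
L = ΔR / (R/in) = 24.1/4.21 = 5.724 in

5.72 in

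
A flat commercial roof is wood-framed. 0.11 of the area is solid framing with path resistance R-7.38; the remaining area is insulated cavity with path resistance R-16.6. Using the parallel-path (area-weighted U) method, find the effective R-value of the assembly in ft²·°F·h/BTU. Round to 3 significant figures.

14.6 ft²·°F·h/BTU

U_eff = 0.89/16.6 + 0.11/7.38 = 0.05361 + 0.01491 = 0.06852
R_eff = 1/U_eff = 14.59 ft²·°F·h/BTU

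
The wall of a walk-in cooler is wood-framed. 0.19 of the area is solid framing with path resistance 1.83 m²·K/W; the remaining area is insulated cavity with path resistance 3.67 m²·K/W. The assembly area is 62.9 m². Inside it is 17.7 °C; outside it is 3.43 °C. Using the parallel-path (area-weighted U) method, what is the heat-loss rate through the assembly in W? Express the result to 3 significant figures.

291 W

U_eff = 0.81/3.67 + 0.19/1.83 = 0.2207 + 0.1038 = 0.3245
R_eff = 1/U_eff = 3.081 m²·K/W
Q = 62.9 × (17.7 − 3.43) / 3.081 = 291.3 W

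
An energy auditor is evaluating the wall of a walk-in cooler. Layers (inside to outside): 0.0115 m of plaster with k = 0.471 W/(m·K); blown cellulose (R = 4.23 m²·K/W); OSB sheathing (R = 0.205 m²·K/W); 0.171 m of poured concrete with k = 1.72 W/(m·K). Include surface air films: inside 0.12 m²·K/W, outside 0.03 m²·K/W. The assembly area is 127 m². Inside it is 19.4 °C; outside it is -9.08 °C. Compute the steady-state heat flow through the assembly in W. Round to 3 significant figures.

0.0115/0.471 = 0.02442
0.171/1.72 = 0.09942
R_total = 0.12 + 0.02442 + 4.23 + 0.205 + 0.09942 + 0.03 = 4.709 m²·K/W
Q = A·ΔT/R = 127 × (19.4 − (-9.08)) / 4.709 = 768.1 W

768 W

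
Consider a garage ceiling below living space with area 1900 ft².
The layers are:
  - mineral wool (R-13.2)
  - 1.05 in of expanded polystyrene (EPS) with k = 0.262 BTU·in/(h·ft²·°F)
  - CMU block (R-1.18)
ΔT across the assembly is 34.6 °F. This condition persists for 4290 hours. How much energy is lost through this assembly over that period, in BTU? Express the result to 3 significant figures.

1.05/0.262 = 4.008
R_total = 13.2 + 4.008 + 1.18 = 18.39 ft²·°F·h/BTU
Q = 1900 × 34.6 / 18.39 = 3575 BTU/h
E = 3575 × 4290 = 15340000 BTU

15300000 BTU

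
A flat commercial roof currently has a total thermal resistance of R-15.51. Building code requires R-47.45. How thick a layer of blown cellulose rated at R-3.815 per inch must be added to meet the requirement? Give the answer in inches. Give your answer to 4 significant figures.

8.372 in

ΔR = 47.45 − 15.51 = 31.94 ft²·°F·h/BTU
L = ΔR / (R/in) = 31.94/3.815 = 8.3722 in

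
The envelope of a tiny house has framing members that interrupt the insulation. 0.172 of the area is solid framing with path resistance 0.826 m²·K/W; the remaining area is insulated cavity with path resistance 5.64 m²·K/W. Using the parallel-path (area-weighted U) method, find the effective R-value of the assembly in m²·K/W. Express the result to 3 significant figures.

U_eff = 0.828/5.64 + 0.172/0.826 = 0.1468 + 0.2082 = 0.355
R_eff = 1/U_eff = 2.817 m²·K/W

2.82 m²·K/W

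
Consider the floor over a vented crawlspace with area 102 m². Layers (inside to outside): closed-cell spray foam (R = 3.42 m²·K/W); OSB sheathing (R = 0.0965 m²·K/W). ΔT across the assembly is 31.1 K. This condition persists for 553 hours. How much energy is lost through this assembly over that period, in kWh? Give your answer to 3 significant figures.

499 kWh

R_total = 3.42 + 0.0965 = 3.516 m²·K/W
Q = 102 × 31.1 / 3.516 = 902.1 W
E = 902.1 W × 553 h / 1000 = 498.9 kWh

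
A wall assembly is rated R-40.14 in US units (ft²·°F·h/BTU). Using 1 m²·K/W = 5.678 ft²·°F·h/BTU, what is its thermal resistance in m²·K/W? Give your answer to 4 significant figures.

7.069 m²·K/W

R_SI = 40.14/5.678 = 7.0694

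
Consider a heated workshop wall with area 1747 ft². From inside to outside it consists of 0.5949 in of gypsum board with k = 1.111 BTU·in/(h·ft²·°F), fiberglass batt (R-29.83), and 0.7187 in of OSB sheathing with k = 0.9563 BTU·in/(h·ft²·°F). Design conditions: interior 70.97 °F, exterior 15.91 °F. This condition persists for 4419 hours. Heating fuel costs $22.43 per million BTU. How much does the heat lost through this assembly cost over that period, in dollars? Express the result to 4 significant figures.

0.5949/1.111 = 0.53546
0.7187/0.9563 = 0.75154
R_total = 0.53546 + 29.83 + 0.75154 = 31.117 ft²·°F·h/BTU
Q = 1747 × (70.97 − 15.91) / 31.117 = 3091.2 BTU/h
E = 3091.2 × 4419 = 13660000 BTU
Cost = 13660000/10⁶ × 22.43 = $306.4

306.4 dollars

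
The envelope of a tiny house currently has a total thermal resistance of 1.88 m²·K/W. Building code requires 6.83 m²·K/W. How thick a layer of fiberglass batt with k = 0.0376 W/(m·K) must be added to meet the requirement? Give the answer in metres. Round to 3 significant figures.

0.186 m

ΔR = 6.83 − 1.88 = 4.95 m²·K/W
L = ΔR × k = 4.95 × 0.0376 = 0.1861 m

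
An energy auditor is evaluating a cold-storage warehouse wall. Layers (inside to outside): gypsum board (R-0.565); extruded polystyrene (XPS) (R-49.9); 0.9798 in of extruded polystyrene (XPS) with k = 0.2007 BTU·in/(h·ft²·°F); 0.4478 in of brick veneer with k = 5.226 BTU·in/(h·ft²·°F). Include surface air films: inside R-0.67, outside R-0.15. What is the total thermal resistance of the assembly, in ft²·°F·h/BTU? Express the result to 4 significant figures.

56.25 ft²·°F·h/BTU

0.9798/0.2007 = 4.8819
0.4478/5.226 = 0.085687
R_total = 0.67 + 0.565 + 49.9 + 4.8819 + 0.085687 + 0.15 = 56.253 ft²·°F·h/BTU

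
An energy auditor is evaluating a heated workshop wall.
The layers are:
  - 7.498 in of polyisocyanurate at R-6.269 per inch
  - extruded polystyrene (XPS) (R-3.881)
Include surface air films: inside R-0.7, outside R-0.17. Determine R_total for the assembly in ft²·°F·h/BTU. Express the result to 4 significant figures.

7.498 × 6.269 = 47.005
R_total = 0.7 + 47.005 + 3.881 + 0.17 = 51.756 ft²·°F·h/BTU

51.76 ft²·°F·h/BTU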